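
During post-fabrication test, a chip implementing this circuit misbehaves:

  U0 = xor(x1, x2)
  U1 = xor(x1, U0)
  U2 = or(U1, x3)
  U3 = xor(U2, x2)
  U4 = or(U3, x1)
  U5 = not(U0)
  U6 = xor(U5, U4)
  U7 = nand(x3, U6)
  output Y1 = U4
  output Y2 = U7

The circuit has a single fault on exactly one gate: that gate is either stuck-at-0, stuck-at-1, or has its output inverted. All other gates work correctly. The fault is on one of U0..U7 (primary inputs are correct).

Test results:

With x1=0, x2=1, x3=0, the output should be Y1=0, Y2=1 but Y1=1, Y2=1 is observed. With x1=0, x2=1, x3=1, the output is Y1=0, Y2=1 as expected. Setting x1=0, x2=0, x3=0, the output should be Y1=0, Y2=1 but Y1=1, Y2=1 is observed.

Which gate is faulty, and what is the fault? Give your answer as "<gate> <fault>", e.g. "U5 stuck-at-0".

Fault-free values for test 1 (x1=0, x2=1, x3=0): U0=1, U1=1, U2=1, U3=0, U4=0, U5=0, U6=0, U7=1, giving Y1=0, Y2=1. Observed Y1=1, Y2=1.
Test 1: faults giving observed Y1=1, Y2=1 are {U0 stuck-at-0, U0 inverted output, U1 stuck-at-0, U1 inverted output, U2 stuck-at-0, U2 inverted output, U3 stuck-at-1, U3 inverted output, U4 stuck-at-1, U4 inverted output}.
Test 2 (x1=0, x2=1, x3=1): fault-free U0=1, U1=1, U2=1, U3=0, U4=0, U5=0, U6=0, U7=1 → Y1=0, Y2=1; observed Y1=0, Y2=1. Eliminates U0 stuck-at-0, U0 inverted output, U2 stuck-at-0, U2 inverted output, U3 stuck-at-1, U3 inverted output, U4 stuck-at-1, U4 inverted output.
Test 3 (x1=0, x2=0, x3=0): fault-free U0=0, U1=0, U2=0, U3=0, U4=0, U5=1, U6=1, U7=1 → Y1=0, Y2=1; observed Y1=1, Y2=1. Eliminates U1 stuck-at-0.
Only U1 inverted output is consistent with every test.

U1 inverted output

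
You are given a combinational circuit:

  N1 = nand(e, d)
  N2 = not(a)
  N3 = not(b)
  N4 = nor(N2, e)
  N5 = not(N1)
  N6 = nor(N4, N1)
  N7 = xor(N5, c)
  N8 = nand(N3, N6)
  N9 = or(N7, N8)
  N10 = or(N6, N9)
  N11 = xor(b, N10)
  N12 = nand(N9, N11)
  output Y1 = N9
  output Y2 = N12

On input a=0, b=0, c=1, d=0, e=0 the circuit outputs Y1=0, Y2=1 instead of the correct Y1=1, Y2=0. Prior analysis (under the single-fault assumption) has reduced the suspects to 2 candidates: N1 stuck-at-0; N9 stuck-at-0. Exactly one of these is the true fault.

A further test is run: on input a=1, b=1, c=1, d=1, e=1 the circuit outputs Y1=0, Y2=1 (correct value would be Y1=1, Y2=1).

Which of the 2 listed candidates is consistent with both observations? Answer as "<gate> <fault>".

N9 stuck-at-0

Evaluate each candidate on input a=1, b=1, c=1, d=1, e=1:
  N1 stuck-at-0: N1=0 [stuck-at-0], N2=0, N3=0, N4=0, N5=1, N6=1, N7=0, N8=1, N9=1, N10=1, N11=0, N12=1 → Y1=1, Y2=1 — eliminated
  N9 stuck-at-0: N1=0, N2=0, N3=0, N4=0, N5=1, N6=1, N7=0, N8=1, N9=0 [stuck-at-0], N10=1, N11=0, N12=1 → Y1=0, Y2=1 — matches
Only N9 stuck-at-0 reproduces the observed Y1=0, Y2=1.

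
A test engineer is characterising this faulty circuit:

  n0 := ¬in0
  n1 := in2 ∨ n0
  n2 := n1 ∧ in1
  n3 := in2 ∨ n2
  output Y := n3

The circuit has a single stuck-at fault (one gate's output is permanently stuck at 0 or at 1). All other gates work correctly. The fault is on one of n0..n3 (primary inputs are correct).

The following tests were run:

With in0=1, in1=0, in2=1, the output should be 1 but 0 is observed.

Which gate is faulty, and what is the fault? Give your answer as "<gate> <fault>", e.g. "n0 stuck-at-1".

n3 stuck-at-0

Fault-free values for test 1 (in0=1, in1=0, in2=1): n0=0, n1=1, n2=0, n3=1, giving Y=1. Observed 0.
Test 1: faults giving observed 0 are {n3 stuck-at-0}.
Only n3 stuck-at-0 is consistent with every test.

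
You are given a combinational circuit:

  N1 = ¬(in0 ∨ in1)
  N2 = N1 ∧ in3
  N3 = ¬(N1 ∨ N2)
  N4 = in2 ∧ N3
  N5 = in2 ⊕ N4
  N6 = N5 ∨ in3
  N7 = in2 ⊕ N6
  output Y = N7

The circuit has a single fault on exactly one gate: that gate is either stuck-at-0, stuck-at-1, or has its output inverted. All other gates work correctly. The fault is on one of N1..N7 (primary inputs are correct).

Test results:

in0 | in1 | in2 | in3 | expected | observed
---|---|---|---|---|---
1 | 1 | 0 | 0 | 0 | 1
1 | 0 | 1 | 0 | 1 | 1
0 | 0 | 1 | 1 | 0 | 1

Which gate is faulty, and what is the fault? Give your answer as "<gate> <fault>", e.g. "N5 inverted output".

N7 stuck-at-1

Fault-free values for test 1 (in0=1, in1=1, in2=0, in3=0): N1=0, N2=0, N3=1, N4=0, N5=0, N6=0, N7=0, giving Y=0. Observed 1.
Test 1: faults giving observed 1 are {N4 stuck-at-1, N4 inverted output, N5 stuck-at-1, N5 inverted output, N6 stuck-at-1, N6 inverted output, N7 stuck-at-1, N7 inverted output}.
Test 2 (in0=1, in1=0, in2=1, in3=0): fault-free N1=0, N2=0, N3=1, N4=1, N5=0, N6=0, N7=1 → 1; observed 1. Eliminates N4 inverted output, N5 stuck-at-1, N5 inverted output, N6 stuck-at-1, N6 inverted output, N7 inverted output.
Test 3 (in0=0, in1=0, in2=1, in3=1): fault-free N1=1, N2=1, N3=0, N4=0, N5=1, N6=1, N7=0 → 0; observed 1. Eliminates N4 stuck-at-1.
Only N7 stuck-at-1 is consistent with every test.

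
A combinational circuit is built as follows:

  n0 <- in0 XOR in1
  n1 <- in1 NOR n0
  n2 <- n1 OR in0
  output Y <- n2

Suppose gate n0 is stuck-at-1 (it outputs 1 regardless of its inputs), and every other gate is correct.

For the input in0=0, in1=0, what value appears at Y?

0

Propagate with n0 forced: n0=1 [stuck-at-1], n1=0, n2=0.
So Y = 0. (Without the fault it would be 1.)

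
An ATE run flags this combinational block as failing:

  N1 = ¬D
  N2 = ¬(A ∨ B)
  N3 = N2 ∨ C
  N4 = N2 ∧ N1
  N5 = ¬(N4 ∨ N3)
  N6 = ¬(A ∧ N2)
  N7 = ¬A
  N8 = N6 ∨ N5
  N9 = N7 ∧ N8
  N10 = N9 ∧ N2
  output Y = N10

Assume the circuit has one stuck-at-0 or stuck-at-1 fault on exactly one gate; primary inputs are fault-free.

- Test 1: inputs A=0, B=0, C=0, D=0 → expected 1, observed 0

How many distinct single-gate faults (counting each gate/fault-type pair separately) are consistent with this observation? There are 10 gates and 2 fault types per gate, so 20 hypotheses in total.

6

Fault-free: N1=1, N2=1, N3=1, N4=1, N5=0, N6=1, N7=1, N8=1, N9=1, N10=1 → 1. Observed 0.
  N1: none of the 2 fault types match ✗
  N2: stuck-at-0 ✓; others ✗
  N3: none of the 2 fault types match ✗
  N4: none of the 2 fault types match ✗
  N5: none of the 2 fault types match ✗
  N6: stuck-at-0 ✓; others ✗
  N7: stuck-at-0 ✓; others ✗
  N8: stuck-at-0 ✓; others ✗
  N9: stuck-at-0 ✓; others ✗
  N10: stuck-at-0 ✓; others ✗
Consistent faults: {N2 stuck-at-0, N6 stuck-at-0, N7 stuck-at-0, N8 stuck-at-0, N9 stuck-at-0, N10 stuck-at-0} — 6 in all.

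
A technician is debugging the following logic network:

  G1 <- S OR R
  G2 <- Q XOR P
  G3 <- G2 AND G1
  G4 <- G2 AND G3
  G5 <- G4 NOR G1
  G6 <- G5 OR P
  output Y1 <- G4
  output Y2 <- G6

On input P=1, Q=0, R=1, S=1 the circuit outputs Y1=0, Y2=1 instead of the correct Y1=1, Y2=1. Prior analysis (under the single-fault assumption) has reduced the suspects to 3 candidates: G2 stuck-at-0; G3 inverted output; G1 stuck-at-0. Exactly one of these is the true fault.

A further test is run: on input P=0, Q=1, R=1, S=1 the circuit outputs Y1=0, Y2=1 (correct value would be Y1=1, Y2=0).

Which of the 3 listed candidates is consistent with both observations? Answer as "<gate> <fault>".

Evaluate each candidate on input P=0, Q=1, R=1, S=1:
  G2 stuck-at-0: G1=1, G2=0 [stuck-at-0], G3=0, G4=0, G5=0, G6=0 → Y1=0, Y2=0 — eliminated
  G3 inverted output: G1=1, G2=1, G3=0 [inverted output], G4=0, G5=0, G6=0 → Y1=0, Y2=0 — eliminated
  G1 stuck-at-0: G1=0 [stuck-at-0], G2=1, G3=0, G4=0, G5=1, G6=1 → Y1=0, Y2=1 — matches
Only G1 stuck-at-0 reproduces the observed Y1=0, Y2=1.

G1 stuck-at-0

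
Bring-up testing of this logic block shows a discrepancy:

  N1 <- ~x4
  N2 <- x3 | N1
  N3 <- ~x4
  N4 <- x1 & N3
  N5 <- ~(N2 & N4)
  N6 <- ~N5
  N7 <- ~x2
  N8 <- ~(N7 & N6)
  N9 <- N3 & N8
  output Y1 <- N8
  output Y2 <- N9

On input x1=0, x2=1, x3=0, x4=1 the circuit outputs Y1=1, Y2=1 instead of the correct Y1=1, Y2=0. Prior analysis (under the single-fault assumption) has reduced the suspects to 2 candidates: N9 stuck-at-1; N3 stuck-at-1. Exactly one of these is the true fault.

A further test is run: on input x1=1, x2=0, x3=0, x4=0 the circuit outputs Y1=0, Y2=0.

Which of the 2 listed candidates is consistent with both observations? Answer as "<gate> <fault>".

N3 stuck-at-1

Evaluate each candidate on input x1=1, x2=0, x3=0, x4=0:
  N9 stuck-at-1: N1=1, N2=1, N3=1, N4=1, N5=0, N6=1, N7=1, N8=0, N9=1 [stuck-at-1] → Y1=0, Y2=1 — eliminated
  N3 stuck-at-1: N1=1, N2=1, N3=1 [stuck-at-1], N4=1, N5=0, N6=1, N7=1, N8=0, N9=0 → Y1=0, Y2=0 — matches
Only N3 stuck-at-1 reproduces the observed Y1=0, Y2=0.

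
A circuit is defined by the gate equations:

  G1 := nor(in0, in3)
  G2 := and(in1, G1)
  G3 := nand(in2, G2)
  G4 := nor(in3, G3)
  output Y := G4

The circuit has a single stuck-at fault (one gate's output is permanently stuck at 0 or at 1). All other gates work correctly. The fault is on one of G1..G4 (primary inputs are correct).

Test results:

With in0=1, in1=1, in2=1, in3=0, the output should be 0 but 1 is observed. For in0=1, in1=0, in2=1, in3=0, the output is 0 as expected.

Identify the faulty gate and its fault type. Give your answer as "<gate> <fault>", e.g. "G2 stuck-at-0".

G1 stuck-at-1

Fault-free values for test 1 (in0=1, in1=1, in2=1, in3=0): G1=0, G2=0, G3=1, G4=0, giving Y=0. Observed 1.
Test 1: faults giving observed 1 are {G1 stuck-at-1, G2 stuck-at-1, G3 stuck-at-0, G4 stuck-at-1}.
Test 2 (in0=1, in1=0, in2=1, in3=0): fault-free G1=0, G2=0, G3=1, G4=0 → 0; observed 0. Eliminates G2 stuck-at-1, G3 stuck-at-0, G4 stuck-at-1.
Only G1 stuck-at-1 is consistent with every test.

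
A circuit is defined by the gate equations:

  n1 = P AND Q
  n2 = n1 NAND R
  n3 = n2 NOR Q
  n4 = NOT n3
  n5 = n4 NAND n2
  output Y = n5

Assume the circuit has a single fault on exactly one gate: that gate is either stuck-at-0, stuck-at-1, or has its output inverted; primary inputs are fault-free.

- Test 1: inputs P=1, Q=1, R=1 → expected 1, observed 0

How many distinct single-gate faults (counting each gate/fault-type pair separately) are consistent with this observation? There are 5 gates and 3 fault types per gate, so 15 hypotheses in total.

6

Fault-free: n1=1, n2=0, n3=0, n4=1, n5=1 → 1. Observed 0.
  n1: stuck-at-0, inverted output ✓; others ✗
  n2: stuck-at-1, inverted output ✓; others ✗
  n3: none of the 3 fault types match ✗
  n4: none of the 3 fault types match ✗
  n5: stuck-at-0, inverted output ✓; others ✗
Consistent faults: {n1 stuck-at-0, n1 inverted output, n2 stuck-at-1, n2 inverted output, n5 stuck-at-0, n5 inverted output} — 6 in all.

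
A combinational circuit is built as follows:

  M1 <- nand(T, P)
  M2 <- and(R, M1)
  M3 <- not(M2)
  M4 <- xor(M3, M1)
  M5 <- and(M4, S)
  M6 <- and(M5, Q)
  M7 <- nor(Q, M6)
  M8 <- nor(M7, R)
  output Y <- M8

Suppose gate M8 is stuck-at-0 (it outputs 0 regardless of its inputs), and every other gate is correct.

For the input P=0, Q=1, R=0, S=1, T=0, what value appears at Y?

Propagate with M8 forced: M1=1, M2=0, M3=1, M4=0, M5=0, M6=0, M7=0, M8=0 [stuck-at-0].
So Y = 0. (Without the fault it would be 1.)

0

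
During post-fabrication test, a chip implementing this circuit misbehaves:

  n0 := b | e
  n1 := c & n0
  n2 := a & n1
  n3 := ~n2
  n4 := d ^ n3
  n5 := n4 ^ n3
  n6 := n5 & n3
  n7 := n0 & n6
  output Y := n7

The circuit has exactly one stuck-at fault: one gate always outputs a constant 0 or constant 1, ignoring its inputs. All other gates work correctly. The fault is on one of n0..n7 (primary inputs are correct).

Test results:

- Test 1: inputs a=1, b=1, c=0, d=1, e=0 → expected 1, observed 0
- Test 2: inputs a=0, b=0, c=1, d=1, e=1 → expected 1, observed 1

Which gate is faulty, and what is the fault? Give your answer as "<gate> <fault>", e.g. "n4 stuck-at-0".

Fault-free values for test 1 (a=1, b=1, c=0, d=1, e=0): n0=1, n1=0, n2=0, n3=1, n4=0, n5=1, n6=1, n7=1, giving Y=1. Observed 0.
Test 1: faults giving observed 0 are {n0 stuck-at-0, n1 stuck-at-1, n2 stuck-at-1, n3 stuck-at-0, n4 stuck-at-1, n5 stuck-at-0, n6 stuck-at-0, n7 stuck-at-0}.
Test 2 (a=0, b=0, c=1, d=1, e=1): fault-free n0=1, n1=1, n2=0, n3=1, n4=0, n5=1, n6=1, n7=1 → 1; observed 1. Eliminates n0 stuck-at-0, n2 stuck-at-1, n3 stuck-at-0, n4 stuck-at-1, n5 stuck-at-0, n6 stuck-at-0, n7 stuck-at-0.
Only n1 stuck-at-1 is consistent with every test.

n1 stuck-at-1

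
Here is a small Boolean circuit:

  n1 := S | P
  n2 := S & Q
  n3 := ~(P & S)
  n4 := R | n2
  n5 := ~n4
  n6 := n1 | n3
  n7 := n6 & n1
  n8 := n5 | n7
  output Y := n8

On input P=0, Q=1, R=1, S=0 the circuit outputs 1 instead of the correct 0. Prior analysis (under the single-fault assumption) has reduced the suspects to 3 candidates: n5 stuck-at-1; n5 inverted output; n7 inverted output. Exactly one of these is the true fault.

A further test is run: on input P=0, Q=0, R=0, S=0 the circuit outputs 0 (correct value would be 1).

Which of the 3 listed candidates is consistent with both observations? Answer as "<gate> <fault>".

Evaluate each candidate on input P=0, Q=0, R=0, S=0:
  n5 stuck-at-1: n1=0, n2=0, n3=1, n4=0, n5=1 [stuck-at-1], n6=1, n7=0, n8=1 → 1 — eliminated
  n5 inverted output: n1=0, n2=0, n3=1, n4=0, n5=0 [inverted output], n6=1, n7=0, n8=0 → 0 — matches
  n7 inverted output: n1=0, n2=0, n3=1, n4=0, n5=1, n6=1, n7=1 [inverted output], n8=1 → 1 — eliminated
Only n5 inverted output reproduces the observed 0.

n5 inverted output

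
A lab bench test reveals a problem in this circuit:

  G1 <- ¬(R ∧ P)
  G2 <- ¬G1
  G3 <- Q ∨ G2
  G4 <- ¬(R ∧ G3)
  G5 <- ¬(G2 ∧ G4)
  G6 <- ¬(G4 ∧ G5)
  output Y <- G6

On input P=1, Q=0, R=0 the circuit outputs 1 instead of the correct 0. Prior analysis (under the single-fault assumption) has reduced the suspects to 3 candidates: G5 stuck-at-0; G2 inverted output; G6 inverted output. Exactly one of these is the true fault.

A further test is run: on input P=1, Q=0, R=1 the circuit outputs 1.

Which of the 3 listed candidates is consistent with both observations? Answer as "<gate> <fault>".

G5 stuck-at-0

Evaluate each candidate on input P=1, Q=0, R=1:
  G5 stuck-at-0: G1=0, G2=1, G3=1, G4=0, G5=0 [stuck-at-0], G6=1 → 1 — matches
  G2 inverted output: G1=0, G2=0 [inverted output], G3=0, G4=1, G5=1, G6=0 → 0 — eliminated
  G6 inverted output: G1=0, G2=1, G3=1, G4=0, G5=1, G6=0 [inverted output] → 0 — eliminated
Only G5 stuck-at-0 reproduces the observed 1.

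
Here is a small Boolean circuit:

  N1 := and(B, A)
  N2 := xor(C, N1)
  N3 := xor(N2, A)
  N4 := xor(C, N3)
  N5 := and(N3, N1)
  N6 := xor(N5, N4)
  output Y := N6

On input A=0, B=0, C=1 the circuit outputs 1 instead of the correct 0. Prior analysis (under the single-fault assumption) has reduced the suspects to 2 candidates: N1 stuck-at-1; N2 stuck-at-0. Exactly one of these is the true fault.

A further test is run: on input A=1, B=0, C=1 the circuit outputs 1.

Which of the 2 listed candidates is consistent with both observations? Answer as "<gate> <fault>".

Evaluate each candidate on input A=1, B=0, C=1:
  N1 stuck-at-1: N1=1 [stuck-at-1], N2=0, N3=1, N4=0, N5=1, N6=1 → 1 — matches
  N2 stuck-at-0: N1=0, N2=0 [stuck-at-0], N3=1, N4=0, N5=0, N6=0 → 0 — eliminated
Only N1 stuck-at-1 reproduces the observed 1.

N1 stuck-at-1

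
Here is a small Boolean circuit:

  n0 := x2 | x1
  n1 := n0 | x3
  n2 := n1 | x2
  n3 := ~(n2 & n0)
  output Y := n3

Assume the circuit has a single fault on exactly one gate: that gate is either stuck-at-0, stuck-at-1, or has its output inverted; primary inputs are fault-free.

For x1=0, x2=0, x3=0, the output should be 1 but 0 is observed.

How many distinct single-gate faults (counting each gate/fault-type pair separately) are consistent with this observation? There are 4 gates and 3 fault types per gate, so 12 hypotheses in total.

Fault-free: n0=0, n1=0, n2=0, n3=1 → 1. Observed 0.
  n0 stuck-at-0: output 1 ✗
  n0 stuck-at-1: output 0 ✓
  n0 inverted output: output 0 ✓
  n1 stuck-at-0: output 1 ✗
  n1 stuck-at-1: output 1 ✗
  n1 inverted output: output 1 ✗
  n2 stuck-at-0: output 1 ✗
  n2 stuck-at-1: output 1 ✗
  n2 inverted output: output 1 ✗
  n3 stuck-at-0: output 0 ✓
  n3 stuck-at-1: output 1 ✗
  n3 inverted output: output 0 ✓
Consistent faults: {n0 stuck-at-1, n0 inverted output, n3 stuck-at-0, n3 inverted output} — 4 in all.

4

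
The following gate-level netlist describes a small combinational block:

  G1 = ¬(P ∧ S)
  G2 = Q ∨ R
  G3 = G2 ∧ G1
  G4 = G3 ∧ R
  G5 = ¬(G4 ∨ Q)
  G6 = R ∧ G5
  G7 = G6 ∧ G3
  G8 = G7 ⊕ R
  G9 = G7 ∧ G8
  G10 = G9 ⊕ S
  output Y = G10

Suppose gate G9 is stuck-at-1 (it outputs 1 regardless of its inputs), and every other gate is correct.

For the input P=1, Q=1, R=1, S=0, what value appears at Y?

1

Propagate with G9 forced: G1=1, G2=1, G3=1, G4=1, G5=0, G6=0, G7=0, G8=1, G9=1 [stuck-at-1], G10=1.
So Y = 1. (Without the fault it would be 0.)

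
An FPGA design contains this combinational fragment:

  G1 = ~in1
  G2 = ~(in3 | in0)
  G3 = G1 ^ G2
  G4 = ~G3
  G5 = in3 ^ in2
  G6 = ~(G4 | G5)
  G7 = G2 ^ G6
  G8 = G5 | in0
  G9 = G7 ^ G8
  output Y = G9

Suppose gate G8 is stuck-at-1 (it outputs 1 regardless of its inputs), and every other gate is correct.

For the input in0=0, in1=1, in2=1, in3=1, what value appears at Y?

Propagate with G8 forced: G1=0, G2=0, G3=0, G4=1, G5=0, G6=0, G7=0, G8=1 [stuck-at-1], G9=1.
So Y = 1. (Without the fault it would be 0.)

1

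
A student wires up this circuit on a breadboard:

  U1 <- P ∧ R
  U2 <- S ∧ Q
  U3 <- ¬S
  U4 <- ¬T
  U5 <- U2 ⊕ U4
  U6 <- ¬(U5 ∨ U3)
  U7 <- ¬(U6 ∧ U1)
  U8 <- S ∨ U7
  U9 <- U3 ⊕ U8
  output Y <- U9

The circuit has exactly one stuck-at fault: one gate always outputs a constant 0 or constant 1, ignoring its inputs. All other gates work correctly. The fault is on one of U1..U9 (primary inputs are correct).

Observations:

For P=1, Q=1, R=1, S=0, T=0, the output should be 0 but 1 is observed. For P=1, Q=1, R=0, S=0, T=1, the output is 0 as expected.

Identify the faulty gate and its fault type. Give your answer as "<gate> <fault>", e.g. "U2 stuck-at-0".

Fault-free values for test 1 (P=1, Q=1, R=1, S=0, T=0): U1=1, U2=0, U3=1, U4=1, U5=1, U6=0, U7=1, U8=1, U9=0, giving Y=0. Observed 1.
Test 1: faults giving observed 1 are {U3 stuck-at-0, U6 stuck-at-1, U7 stuck-at-0, U8 stuck-at-0, U9 stuck-at-1}.
Test 2 (P=1, Q=1, R=0, S=0, T=1): fault-free U1=0, U2=0, U3=1, U4=0, U5=0, U6=0, U7=1, U8=1, U9=0 → 0; observed 0. Eliminates U3 stuck-at-0, U7 stuck-at-0, U8 stuck-at-0, U9 stuck-at-1.
Only U6 stuck-at-1 is consistent with every test.

U6 stuck-at-1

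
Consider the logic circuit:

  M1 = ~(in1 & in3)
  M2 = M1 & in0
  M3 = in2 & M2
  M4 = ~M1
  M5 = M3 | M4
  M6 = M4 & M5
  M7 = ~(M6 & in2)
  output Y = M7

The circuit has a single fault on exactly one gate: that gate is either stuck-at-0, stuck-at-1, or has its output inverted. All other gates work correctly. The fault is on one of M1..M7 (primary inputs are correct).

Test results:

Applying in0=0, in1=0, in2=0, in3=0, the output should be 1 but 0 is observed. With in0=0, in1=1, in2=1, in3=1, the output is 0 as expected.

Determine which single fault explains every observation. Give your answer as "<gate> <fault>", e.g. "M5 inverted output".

Fault-free values for test 1 (in0=0, in1=0, in2=0, in3=0): M1=1, M2=0, M3=0, M4=0, M5=0, M6=0, M7=1, giving Y=1. Observed 0.
Test 1: faults giving observed 0 are {M7 stuck-at-0, M7 inverted output}.
Test 2 (in0=0, in1=1, in2=1, in3=1): fault-free M1=0, M2=0, M3=0, M4=1, M5=1, M6=1, M7=0 → 0; observed 0. Eliminates M7 inverted output.
Only M7 stuck-at-0 is consistent with every test.

M7 stuck-at-0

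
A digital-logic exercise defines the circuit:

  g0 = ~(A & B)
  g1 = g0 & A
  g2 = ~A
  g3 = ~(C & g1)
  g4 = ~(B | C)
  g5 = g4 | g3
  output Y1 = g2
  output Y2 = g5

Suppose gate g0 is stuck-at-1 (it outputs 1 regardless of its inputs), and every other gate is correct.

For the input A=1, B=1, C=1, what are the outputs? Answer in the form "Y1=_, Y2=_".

Propagate with g0 forced: g0=1 [stuck-at-1], g1=1, g2=0, g3=0, g4=0, g5=0.
So the outputs are Y1=0, Y2=0. (Without the fault they would be Y1=0, Y2=1.)

Y1=0, Y2=0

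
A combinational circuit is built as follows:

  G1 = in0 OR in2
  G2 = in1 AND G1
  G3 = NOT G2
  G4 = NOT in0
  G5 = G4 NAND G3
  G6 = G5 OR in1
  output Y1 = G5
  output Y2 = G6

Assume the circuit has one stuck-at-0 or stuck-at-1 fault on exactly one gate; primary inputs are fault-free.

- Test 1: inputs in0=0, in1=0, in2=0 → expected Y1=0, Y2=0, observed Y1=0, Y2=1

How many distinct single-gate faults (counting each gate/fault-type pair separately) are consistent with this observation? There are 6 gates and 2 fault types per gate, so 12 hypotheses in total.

Fault-free: G1=0, G2=0, G3=1, G4=1, G5=0, G6=0 → Y1=0, Y2=0. Observed Y1=0, Y2=1.
  G1 stuck-at-0: output Y1=0, Y2=0 ✗
  G1 stuck-at-1: output Y1=0, Y2=0 ✗
  G2 stuck-at-0: output Y1=0, Y2=0 ✗
  G2 stuck-at-1: output Y1=1, Y2=1 ✗
  G3 stuck-at-0: output Y1=1, Y2=1 ✗
  G3 stuck-at-1: output Y1=0, Y2=0 ✗
  G4 stuck-at-0: output Y1=1, Y2=1 ✗
  G4 stuck-at-1: output Y1=0, Y2=0 ✗
  G5 stuck-at-0: output Y1=0, Y2=0 ✗
  G5 stuck-at-1: output Y1=1, Y2=1 ✗
  G6 stuck-at-0: output Y1=0, Y2=0 ✗
  G6 stuck-at-1: output Y1=0, Y2=1 ✓
Consistent faults: {G6 stuck-at-1} — 1 in all.

1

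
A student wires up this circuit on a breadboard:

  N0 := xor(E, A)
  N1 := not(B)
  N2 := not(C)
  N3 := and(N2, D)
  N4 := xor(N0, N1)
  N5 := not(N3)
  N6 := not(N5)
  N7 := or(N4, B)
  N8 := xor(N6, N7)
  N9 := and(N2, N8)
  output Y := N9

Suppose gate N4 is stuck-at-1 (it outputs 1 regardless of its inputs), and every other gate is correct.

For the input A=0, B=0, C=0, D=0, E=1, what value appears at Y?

1

Propagate with N4 forced: N0=1, N1=1, N2=1, N3=0, N4=1 [stuck-at-1], N5=1, N6=0, N7=1, N8=1, N9=1.
So Y = 1. (Without the fault it would be 0.)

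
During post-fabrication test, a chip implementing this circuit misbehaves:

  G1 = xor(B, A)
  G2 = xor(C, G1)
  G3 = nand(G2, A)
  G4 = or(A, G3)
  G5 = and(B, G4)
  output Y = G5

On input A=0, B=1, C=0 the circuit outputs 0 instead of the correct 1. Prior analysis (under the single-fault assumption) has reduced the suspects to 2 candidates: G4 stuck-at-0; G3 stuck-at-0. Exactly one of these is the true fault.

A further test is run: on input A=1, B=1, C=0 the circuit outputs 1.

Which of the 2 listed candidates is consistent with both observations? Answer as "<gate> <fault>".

Evaluate each candidate on input A=1, B=1, C=0:
  G4 stuck-at-0: G1=0, G2=0, G3=1, G4=0 [stuck-at-0], G5=0 → 0 — eliminated
  G3 stuck-at-0: G1=0, G2=0, G3=0 [stuck-at-0], G4=1, G5=1 → 1 — matches
Only G3 stuck-at-0 reproduces the observed 1.

G3 stuck-at-0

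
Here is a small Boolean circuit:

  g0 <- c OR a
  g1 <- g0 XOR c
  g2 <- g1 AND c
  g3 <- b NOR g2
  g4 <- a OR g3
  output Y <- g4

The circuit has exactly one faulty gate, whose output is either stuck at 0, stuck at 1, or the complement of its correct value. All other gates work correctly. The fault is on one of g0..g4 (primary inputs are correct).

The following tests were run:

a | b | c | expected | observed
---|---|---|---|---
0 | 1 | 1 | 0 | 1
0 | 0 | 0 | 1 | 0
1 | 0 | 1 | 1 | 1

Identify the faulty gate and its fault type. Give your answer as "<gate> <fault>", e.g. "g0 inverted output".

Fault-free values for test 1 (a=0, b=1, c=1): g0=1, g1=0, g2=0, g3=0, g4=0, giving Y=0. Observed 1.
Test 1: faults giving observed 1 are {g3 stuck-at-1, g3 inverted output, g4 stuck-at-1, g4 inverted output}.
Test 2 (a=0, b=0, c=0): fault-free g0=0, g1=0, g2=0, g3=1, g4=1 → 1; observed 0. Eliminates g3 stuck-at-1, g4 stuck-at-1.
Test 3 (a=1, b=0, c=1): fault-free g0=1, g1=0, g2=0, g3=1, g4=1 → 1; observed 1. Eliminates g4 inverted output.
Only g3 inverted output is consistent with every test.

g3 inverted output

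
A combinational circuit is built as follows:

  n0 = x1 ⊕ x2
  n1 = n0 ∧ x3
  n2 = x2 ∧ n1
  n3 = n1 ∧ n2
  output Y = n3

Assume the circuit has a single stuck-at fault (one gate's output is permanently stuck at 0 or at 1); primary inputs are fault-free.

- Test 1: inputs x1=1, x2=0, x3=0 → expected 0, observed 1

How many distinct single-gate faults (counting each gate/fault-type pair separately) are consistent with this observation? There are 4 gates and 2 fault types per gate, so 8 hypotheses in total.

1

Fault-free: n0=1, n1=0, n2=0, n3=0 → 0. Observed 1.
  n0 stuck-at-0: output 0 ✗
  n0 stuck-at-1: output 0 ✗
  n1 stuck-at-0: output 0 ✗
  n1 stuck-at-1: output 0 ✗
  n2 stuck-at-0: output 0 ✗
  n2 stuck-at-1: output 0 ✗
  n3 stuck-at-0: output 0 ✗
  n3 stuck-at-1: output 1 ✓
Consistent faults: {n3 stuck-at-1} — 1 in all.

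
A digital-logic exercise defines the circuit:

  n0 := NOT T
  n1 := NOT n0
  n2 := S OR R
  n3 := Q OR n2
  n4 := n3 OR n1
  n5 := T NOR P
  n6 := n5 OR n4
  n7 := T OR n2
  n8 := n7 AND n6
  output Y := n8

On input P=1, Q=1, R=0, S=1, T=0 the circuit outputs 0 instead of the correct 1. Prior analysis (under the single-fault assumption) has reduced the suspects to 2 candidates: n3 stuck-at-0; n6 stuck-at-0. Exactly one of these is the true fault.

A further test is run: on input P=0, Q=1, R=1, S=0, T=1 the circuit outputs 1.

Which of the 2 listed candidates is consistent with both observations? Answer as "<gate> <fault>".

n3 stuck-at-0

Evaluate each candidate on input P=0, Q=1, R=1, S=0, T=1:
  n3 stuck-at-0: n0=0, n1=1, n2=1, n3=0 [stuck-at-0], n4=1, n5=0, n6=1, n7=1, n8=1 → 1 — matches
  n6 stuck-at-0: n0=0, n1=1, n2=1, n3=1, n4=1, n5=0, n6=0 [stuck-at-0], n7=1, n8=0 → 0 — eliminated
Only n3 stuck-at-0 reproduces the observed 1.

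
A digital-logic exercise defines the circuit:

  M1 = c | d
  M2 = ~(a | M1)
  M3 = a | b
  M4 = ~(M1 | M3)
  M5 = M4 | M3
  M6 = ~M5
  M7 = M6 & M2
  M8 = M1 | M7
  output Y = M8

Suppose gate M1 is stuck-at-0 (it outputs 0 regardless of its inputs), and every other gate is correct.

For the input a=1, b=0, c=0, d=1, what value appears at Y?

0

Propagate with M1 forced: M1=0 [stuck-at-0], M2=0, M3=1, M4=0, M5=1, M6=0, M7=0, M8=0.
So Y = 0. (Without the fault it would be 1.)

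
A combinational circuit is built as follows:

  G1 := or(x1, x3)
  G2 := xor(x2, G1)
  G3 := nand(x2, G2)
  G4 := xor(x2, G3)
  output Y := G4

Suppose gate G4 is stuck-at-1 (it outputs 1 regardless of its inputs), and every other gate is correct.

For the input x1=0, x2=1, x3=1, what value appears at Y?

Propagate with G4 forced: G1=1, G2=0, G3=1, G4=1 [stuck-at-1].
So Y = 1. (Without the fault it would be 0.)

1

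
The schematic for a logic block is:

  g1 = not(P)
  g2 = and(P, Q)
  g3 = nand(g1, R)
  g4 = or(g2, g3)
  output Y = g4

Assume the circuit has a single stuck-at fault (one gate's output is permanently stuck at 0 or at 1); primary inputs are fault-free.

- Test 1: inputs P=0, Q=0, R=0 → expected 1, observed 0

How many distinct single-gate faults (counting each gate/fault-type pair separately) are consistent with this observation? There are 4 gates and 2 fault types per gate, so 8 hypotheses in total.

2

Fault-free: g1=1, g2=0, g3=1, g4=1 → 1. Observed 0.
  g1 stuck-at-0: output 1 ✗
  g1 stuck-at-1: output 1 ✗
  g2 stuck-at-0: output 1 ✗
  g2 stuck-at-1: output 1 ✗
  g3 stuck-at-0: output 0 ✓
  g3 stuck-at-1: output 1 ✗
  g4 stuck-at-0: output 0 ✓
  g4 stuck-at-1: output 1 ✗
Consistent faults: {g3 stuck-at-0, g4 stuck-at-0} — 2 in all.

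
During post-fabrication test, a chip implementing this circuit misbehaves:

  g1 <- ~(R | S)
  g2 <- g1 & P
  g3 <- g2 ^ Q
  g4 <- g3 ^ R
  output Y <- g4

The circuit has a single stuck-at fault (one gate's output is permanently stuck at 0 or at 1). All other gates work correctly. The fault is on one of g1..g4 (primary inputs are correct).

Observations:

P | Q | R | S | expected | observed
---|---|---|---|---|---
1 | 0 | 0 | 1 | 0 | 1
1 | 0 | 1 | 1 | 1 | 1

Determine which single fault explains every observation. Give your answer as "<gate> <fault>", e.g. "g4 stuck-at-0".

Fault-free values for test 1 (P=1, Q=0, R=0, S=1): g1=0, g2=0, g3=0, g4=0, giving Y=0. Observed 1.
Test 1: faults giving observed 1 are {g1 stuck-at-1, g2 stuck-at-1, g3 stuck-at-1, g4 stuck-at-1}.
Test 2 (P=1, Q=0, R=1, S=1): fault-free g1=0, g2=0, g3=0, g4=1 → 1; observed 1. Eliminates g1 stuck-at-1, g2 stuck-at-1, g3 stuck-at-1.
Only g4 stuck-at-1 is consistent with every test.

g4 stuck-at-1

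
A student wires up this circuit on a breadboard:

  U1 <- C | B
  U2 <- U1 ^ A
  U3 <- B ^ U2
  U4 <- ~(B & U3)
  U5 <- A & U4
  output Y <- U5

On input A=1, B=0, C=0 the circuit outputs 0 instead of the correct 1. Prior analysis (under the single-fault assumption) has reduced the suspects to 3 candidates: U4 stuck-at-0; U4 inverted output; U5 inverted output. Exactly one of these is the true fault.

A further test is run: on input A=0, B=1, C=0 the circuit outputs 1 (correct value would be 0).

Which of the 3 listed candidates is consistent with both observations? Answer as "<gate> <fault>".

Evaluate each candidate on input A=0, B=1, C=0:
  U4 stuck-at-0: U1=1, U2=1, U3=0, U4=0 [stuck-at-0], U5=0 → 0 — eliminated
  U4 inverted output: U1=1, U2=1, U3=0, U4=0 [inverted output], U5=0 → 0 — eliminated
  U5 inverted output: U1=1, U2=1, U3=0, U4=1, U5=1 [inverted output] → 1 — matches
Only U5 inverted output reproduces the observed 1.

U5 inverted output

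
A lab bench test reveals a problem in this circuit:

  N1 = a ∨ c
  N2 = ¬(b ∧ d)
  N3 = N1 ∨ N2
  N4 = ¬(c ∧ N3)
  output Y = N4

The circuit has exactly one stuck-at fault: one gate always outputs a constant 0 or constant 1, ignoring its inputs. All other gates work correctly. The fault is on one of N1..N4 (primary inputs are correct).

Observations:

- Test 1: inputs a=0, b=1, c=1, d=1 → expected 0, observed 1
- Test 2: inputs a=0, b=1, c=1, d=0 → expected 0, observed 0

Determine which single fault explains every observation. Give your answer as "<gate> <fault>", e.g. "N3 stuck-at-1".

N1 stuck-at-0

Fault-free values for test 1 (a=0, b=1, c=1, d=1): N1=1, N2=0, N3=1, N4=0, giving Y=0. Observed 1.
Test 1: faults giving observed 1 are {N1 stuck-at-0, N3 stuck-at-0, N4 stuck-at-1}.
Test 2 (a=0, b=1, c=1, d=0): fault-free N1=1, N2=1, N3=1, N4=0 → 0; observed 0. Eliminates N3 stuck-at-0, N4 stuck-at-1.
Only N1 stuck-at-0 is consistent with every test.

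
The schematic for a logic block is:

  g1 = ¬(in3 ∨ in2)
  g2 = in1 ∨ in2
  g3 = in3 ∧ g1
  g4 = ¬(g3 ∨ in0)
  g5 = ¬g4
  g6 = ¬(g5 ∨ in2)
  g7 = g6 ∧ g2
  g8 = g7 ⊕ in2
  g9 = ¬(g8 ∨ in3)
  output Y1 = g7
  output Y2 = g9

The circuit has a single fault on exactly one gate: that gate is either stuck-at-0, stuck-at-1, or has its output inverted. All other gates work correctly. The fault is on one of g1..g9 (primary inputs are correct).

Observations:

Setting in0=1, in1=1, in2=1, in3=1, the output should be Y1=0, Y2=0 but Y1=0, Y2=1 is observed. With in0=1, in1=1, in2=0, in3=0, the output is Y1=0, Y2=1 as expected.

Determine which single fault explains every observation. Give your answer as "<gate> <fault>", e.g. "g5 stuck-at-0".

Fault-free values for test 1 (in0=1, in1=1, in2=1, in3=1): g1=0, g2=1, g3=0, g4=0, g5=1, g6=0, g7=0, g8=1, g9=0, giving Y1=0, Y2=0. Observed Y1=0, Y2=1.
Test 1: faults giving observed Y1=0, Y2=1 are {g9 stuck-at-1, g9 inverted output}.
Test 2 (in0=1, in1=1, in2=0, in3=0): fault-free g1=1, g2=1, g3=0, g4=0, g5=1, g6=0, g7=0, g8=0, g9=1 → Y1=0, Y2=1; observed Y1=0, Y2=1. Eliminates g9 inverted output.
Only g9 stuck-at-1 is consistent with every test.

g9 stuck-at-1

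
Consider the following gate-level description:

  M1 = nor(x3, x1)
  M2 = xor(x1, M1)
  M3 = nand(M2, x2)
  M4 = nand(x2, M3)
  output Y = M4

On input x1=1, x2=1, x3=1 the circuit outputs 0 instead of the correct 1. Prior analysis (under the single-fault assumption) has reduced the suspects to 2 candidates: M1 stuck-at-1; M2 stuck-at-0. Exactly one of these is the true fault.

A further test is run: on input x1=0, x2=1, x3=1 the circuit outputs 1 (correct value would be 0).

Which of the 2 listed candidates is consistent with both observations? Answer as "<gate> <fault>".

M1 stuck-at-1

Evaluate each candidate on input x1=0, x2=1, x3=1:
  M1 stuck-at-1: M1=1 [stuck-at-1], M2=1, M3=0, M4=1 → 1 — matches
  M2 stuck-at-0: M1=0, M2=0 [stuck-at-0], M3=1, M4=0 → 0 — eliminated
Only M1 stuck-at-1 reproduces the observed 1.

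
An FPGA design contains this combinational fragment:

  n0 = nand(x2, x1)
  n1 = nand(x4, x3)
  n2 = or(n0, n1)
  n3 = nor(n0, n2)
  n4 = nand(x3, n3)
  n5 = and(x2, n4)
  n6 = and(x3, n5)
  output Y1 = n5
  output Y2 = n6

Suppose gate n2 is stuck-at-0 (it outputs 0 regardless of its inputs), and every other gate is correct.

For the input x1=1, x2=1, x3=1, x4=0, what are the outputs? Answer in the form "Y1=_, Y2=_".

Propagate with n2 forced: n0=0, n1=1, n2=0 [stuck-at-0], n3=1, n4=0, n5=0, n6=0.
So the outputs are Y1=0, Y2=0. (Without the fault they would be Y1=1, Y2=1.)

Y1=0, Y2=0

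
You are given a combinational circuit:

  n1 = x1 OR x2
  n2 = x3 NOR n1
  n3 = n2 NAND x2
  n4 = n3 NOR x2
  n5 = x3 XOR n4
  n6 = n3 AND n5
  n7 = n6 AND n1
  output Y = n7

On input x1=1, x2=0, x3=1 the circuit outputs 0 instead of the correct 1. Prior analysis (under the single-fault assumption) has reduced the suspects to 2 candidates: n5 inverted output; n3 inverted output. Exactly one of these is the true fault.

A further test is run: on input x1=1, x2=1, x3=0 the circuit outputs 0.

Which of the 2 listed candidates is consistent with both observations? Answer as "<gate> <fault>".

Evaluate each candidate on input x1=1, x2=1, x3=0:
  n5 inverted output: n1=1, n2=0, n3=1, n4=0, n5=1 [inverted output], n6=1, n7=1 → 1 — eliminated
  n3 inverted output: n1=1, n2=0, n3=0 [inverted output], n4=0, n5=0, n6=0, n7=0 → 0 — matches
Only n3 inverted output reproduces the observed 0.

n3 inverted output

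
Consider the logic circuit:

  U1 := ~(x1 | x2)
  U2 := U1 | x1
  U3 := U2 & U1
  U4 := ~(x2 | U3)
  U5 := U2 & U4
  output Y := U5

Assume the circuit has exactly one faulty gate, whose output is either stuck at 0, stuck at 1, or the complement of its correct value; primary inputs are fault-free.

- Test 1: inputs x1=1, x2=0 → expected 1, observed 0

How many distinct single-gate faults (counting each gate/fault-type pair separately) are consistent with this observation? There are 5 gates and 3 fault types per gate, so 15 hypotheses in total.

Fault-free: U1=0, U2=1, U3=0, U4=1, U5=1 → 1. Observed 0.
  U1: stuck-at-1, inverted output ✓; others ✗
  U2: stuck-at-0, inverted output ✓; others ✗
  U3: stuck-at-1, inverted output ✓; others ✗
  U4: stuck-at-0, inverted output ✓; others ✗
  U5: stuck-at-0, inverted output ✓; others ✗
Consistent faults: {U1 stuck-at-1, U1 inverted output, U2 stuck-at-0, U2 inverted output, U3 stuck-at-1, U3 inverted output, U4 stuck-at-0, U4 inverted output, U5 stuck-at-0, U5 inverted output} — 10 in all.

10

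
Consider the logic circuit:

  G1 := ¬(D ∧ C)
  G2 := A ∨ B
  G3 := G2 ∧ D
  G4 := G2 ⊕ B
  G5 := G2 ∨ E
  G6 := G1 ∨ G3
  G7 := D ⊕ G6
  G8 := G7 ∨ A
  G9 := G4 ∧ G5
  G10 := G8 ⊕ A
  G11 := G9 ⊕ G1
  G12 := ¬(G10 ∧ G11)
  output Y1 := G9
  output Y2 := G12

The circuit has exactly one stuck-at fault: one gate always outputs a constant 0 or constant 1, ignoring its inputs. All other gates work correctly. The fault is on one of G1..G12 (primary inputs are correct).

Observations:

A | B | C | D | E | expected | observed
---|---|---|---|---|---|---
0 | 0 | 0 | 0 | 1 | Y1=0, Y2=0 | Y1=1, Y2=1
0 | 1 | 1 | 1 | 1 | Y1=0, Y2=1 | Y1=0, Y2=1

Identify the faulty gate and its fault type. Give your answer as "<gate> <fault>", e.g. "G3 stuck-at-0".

Fault-free values for test 1 (A=0, B=0, C=0, D=0, E=1): G1=1, G2=0, G3=0, G4=0, G5=1, G6=1, G7=1, G8=1, G9=0, G10=1, G11=1, G12=0, giving Y1=0, Y2=0. Observed Y1=1, Y2=1.
Test 1: faults giving observed Y1=1, Y2=1 are {G2 stuck-at-1, G4 stuck-at-1, G9 stuck-at-1}.
Test 2 (A=0, B=1, C=1, D=1, E=1): fault-free G1=0, G2=1, G3=1, G4=0, G5=1, G6=1, G7=0, G8=0, G9=0, G10=0, G11=0, G12=1 → Y1=0, Y2=1; observed Y1=0, Y2=1. Eliminates G4 stuck-at-1, G9 stuck-at-1.
Only G2 stuck-at-1 is consistent with every test.

G2 stuck-at-1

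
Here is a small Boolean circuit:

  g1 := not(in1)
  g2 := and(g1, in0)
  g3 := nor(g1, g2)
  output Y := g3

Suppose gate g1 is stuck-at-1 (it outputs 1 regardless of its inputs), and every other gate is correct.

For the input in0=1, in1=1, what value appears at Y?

Propagate with g1 forced: g1=1 [stuck-at-1], g2=1, g3=0.
So Y = 0. (Without the fault it would be 1.)

0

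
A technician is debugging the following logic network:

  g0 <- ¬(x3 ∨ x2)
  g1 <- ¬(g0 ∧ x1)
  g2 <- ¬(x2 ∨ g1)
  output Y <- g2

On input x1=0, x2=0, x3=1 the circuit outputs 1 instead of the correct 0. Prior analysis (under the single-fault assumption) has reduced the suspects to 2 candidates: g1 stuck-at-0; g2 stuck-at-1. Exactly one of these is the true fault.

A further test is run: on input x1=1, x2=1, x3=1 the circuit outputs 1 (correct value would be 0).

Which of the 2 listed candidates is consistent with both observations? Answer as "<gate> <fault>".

Evaluate each candidate on input x1=1, x2=1, x3=1:
  g1 stuck-at-0: g0=0, g1=0 [stuck-at-0], g2=0 → 0 — eliminated
  g2 stuck-at-1: g0=0, g1=1, g2=1 [stuck-at-1] → 1 — matches
Only g2 stuck-at-1 reproduces the observed 1.

g2 stuck-at-1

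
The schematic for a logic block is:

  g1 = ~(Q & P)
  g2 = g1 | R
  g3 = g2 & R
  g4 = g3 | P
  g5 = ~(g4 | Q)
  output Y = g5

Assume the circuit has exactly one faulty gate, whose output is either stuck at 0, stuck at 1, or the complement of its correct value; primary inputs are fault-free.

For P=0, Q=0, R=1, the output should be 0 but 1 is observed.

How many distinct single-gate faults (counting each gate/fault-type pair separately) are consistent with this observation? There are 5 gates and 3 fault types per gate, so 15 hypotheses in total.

Fault-free: g1=1, g2=1, g3=1, g4=1, g5=0 → 0. Observed 1.
  g1: none of the 3 fault types match ✗
  g2: stuck-at-0, inverted output ✓; others ✗
  g3: stuck-at-0, inverted output ✓; others ✗
  g4: stuck-at-0, inverted output ✓; others ✗
  g5: stuck-at-1, inverted output ✓; others ✗
Consistent faults: {g2 stuck-at-0, g2 inverted output, g3 stuck-at-0, g3 inverted output, g4 stuck-at-0, g4 inverted output, g5 stuck-at-1, g5 inverted output} — 8 in all.

8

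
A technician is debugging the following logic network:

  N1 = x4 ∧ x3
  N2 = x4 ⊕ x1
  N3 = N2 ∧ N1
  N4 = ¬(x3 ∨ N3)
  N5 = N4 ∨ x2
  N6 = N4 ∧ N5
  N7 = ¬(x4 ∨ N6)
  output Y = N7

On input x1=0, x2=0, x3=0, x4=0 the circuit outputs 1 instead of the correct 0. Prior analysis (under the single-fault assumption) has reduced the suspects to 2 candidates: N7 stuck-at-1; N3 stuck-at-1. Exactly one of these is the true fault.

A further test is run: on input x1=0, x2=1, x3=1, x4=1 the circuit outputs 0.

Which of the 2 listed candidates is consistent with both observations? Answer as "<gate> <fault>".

Evaluate each candidate on input x1=0, x2=1, x3=1, x4=1:
  N7 stuck-at-1: N1=1, N2=1, N3=1, N4=0, N5=1, N6=0, N7=1 [stuck-at-1] → 1 — eliminated
  N3 stuck-at-1: N1=1, N2=1, N3=1 [stuck-at-1], N4=0, N5=1, N6=0, N7=0 → 0 — matches
Only N3 stuck-at-1 reproduces the observed 0.

N3 stuck-at-1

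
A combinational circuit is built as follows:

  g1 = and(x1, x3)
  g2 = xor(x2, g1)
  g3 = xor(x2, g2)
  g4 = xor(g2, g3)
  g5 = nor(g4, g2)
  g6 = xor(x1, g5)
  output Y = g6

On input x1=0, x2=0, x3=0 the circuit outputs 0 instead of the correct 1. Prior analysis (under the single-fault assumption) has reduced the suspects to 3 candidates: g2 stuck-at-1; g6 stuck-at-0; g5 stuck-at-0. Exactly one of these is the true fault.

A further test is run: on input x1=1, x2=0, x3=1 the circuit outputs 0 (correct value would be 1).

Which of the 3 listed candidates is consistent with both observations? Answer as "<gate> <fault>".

g6 stuck-at-0

Evaluate each candidate on input x1=1, x2=0, x3=1:
  g2 stuck-at-1: g1=1, g2=1 [stuck-at-1], g3=1, g4=0, g5=0, g6=1 → 1 — eliminated
  g6 stuck-at-0: g1=1, g2=1, g3=1, g4=0, g5=0, g6=0 [stuck-at-0] → 0 — matches
  g5 stuck-at-0: g1=1, g2=1, g3=1, g4=0, g5=0 [stuck-at-0], g6=1 → 1 — eliminated
Only g6 stuck-at-0 reproduces the observed 0.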